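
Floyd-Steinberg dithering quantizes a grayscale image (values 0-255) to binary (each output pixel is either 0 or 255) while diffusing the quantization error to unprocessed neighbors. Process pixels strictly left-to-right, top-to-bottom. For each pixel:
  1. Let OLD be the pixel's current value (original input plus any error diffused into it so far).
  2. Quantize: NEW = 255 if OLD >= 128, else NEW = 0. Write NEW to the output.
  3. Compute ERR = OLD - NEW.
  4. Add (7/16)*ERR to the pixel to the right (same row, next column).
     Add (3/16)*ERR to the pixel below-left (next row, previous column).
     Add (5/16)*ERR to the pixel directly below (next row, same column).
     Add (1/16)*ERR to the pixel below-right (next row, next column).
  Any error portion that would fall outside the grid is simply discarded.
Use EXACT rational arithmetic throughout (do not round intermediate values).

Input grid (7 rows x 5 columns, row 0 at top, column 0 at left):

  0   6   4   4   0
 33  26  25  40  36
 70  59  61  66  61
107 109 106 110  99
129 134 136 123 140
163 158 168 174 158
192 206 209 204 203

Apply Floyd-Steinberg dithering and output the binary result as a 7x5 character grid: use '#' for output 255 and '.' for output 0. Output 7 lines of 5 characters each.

Answer: .....
.....
..#..
#.#.#
.#.#.
##.##
####.

Derivation:
(0,0): OLD=0 → NEW=0, ERR=0
(0,1): OLD=6 → NEW=0, ERR=6
(0,2): OLD=53/8 → NEW=0, ERR=53/8
(0,3): OLD=883/128 → NEW=0, ERR=883/128
(0,4): OLD=6181/2048 → NEW=0, ERR=6181/2048
(1,0): OLD=273/8 → NEW=0, ERR=273/8
(1,1): OLD=2819/64 → NEW=0, ERR=2819/64
(1,2): OLD=98323/2048 → NEW=0, ERR=98323/2048
(1,3): OLD=525433/8192 → NEW=0, ERR=525433/8192
(1,4): OLD=8576755/131072 → NEW=0, ERR=8576755/131072
(2,0): OLD=91057/1024 → NEW=0, ERR=91057/1024
(2,1): OLD=4024007/32768 → NEW=0, ERR=4024007/32768
(2,2): OLD=75763981/524288 → NEW=255, ERR=-57929459/524288
(2,3): OLD=444372223/8388608 → NEW=0, ERR=444372223/8388608
(2,4): OLD=14580491961/134217728 → NEW=0, ERR=14580491961/134217728
(3,0): OLD=82739957/524288 → NEW=255, ERR=-50953483/524288
(3,1): OLD=376218629/4194304 → NEW=0, ERR=376218629/4194304
(3,2): OLD=17223045715/134217728 → NEW=255, ERR=-17002474925/134217728
(3,3): OLD=5677099657/67108864 → NEW=0, ERR=5677099657/67108864
(3,4): OLD=372092691723/2147483648 → NEW=255, ERR=-175515638517/2147483648
(4,0): OLD=7747560023/67108864 → NEW=0, ERR=7747560023/67108864
(4,1): OLD=392372113371/2147483648 → NEW=255, ERR=-155236216869/2147483648
(4,2): OLD=2963698411085/34359738368 → NEW=0, ERR=2963698411085/34359738368
(4,3): OLD=90121844878123/549755813888 → NEW=255, ERR=-50065887663317/549755813888
(4,4): OLD=702838592554285/8796093022208 → NEW=0, ERR=702838592554285/8796093022208
(5,0): OLD=6374538307057/34359738368 → NEW=255, ERR=-2387194976783/34359738368
(5,1): OLD=35295001186167/274877906944 → NEW=255, ERR=-34798865084553/274877906944
(5,2): OLD=1037717254925587/8796093022208 → NEW=0, ERR=1037717254925587/8796093022208
(5,3): OLD=7653573829035359/35184372088832 → NEW=255, ERR=-1318441053616801/35184372088832
(5,4): OLD=90569560305883101/562949953421312 → NEW=255, ERR=-52982677816551459/562949953421312
(6,0): OLD=644540535806989/4398046511104 → NEW=255, ERR=-476961324524531/4398046511104
(6,1): OLD=19248675495045967/140737488355328 → NEW=255, ERR=-16639384035562673/140737488355328
(6,2): OLD=403529541638632333/2251799813685248 → NEW=255, ERR=-170679410851105907/2251799813685248
(6,3): OLD=5363081062215864567/36028797018963968 → NEW=255, ERR=-3824262177619947273/36028797018963968
(6,4): OLD=71947156934055266049/576460752303423488 → NEW=0, ERR=71947156934055266049/576460752303423488
Row 0: .....
Row 1: .....
Row 2: ..#..
Row 3: #.#.#
Row 4: .#.#.
Row 5: ##.##
Row 6: ####.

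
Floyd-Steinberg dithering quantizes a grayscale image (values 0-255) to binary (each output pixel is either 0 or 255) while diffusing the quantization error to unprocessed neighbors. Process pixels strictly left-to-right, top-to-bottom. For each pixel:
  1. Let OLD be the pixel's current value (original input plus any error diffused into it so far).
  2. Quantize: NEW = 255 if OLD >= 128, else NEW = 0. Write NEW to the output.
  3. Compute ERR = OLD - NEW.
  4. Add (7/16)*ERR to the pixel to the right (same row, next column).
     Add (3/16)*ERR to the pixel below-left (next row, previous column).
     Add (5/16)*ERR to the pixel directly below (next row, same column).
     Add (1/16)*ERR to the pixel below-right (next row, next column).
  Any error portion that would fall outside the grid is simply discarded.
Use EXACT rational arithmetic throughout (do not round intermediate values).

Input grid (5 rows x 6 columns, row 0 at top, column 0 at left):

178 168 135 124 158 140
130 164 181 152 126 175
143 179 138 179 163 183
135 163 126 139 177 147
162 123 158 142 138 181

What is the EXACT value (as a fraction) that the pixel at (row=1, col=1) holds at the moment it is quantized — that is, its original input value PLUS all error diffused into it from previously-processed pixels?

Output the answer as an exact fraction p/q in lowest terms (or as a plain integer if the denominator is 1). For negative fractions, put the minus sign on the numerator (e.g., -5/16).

(0,0): OLD=178 → NEW=255, ERR=-77
(0,1): OLD=2149/16 → NEW=255, ERR=-1931/16
(0,2): OLD=21043/256 → NEW=0, ERR=21043/256
(0,3): OLD=655205/4096 → NEW=255, ERR=-389275/4096
(0,4): OLD=7629763/65536 → NEW=0, ERR=7629763/65536
(0,5): OLD=200208981/1048576 → NEW=255, ERR=-67177899/1048576
(1,0): OLD=21327/256 → NEW=0, ERR=21327/256
(1,1): OLD=354985/2048 → NEW=255, ERR=-167255/2048
Target (1,1): original=164, with diffused error = 354985/2048

Answer: 354985/2048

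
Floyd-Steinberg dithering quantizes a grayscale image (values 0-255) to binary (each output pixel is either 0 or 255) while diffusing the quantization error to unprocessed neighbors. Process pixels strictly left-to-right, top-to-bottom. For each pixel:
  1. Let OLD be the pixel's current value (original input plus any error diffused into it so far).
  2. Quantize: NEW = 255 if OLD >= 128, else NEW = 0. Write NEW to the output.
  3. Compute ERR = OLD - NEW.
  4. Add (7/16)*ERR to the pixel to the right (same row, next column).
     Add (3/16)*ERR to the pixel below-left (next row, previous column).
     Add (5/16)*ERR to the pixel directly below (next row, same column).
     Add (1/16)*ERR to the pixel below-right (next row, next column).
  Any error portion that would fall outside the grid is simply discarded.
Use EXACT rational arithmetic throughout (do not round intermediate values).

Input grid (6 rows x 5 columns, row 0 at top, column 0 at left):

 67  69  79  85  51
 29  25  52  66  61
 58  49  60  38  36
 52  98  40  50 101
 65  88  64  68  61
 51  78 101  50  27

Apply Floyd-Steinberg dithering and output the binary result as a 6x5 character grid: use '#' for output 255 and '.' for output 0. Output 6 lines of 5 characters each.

Answer: ...#.
.....
.#...
..#.#
.#...
..#..

Derivation:
(0,0): OLD=67 → NEW=0, ERR=67
(0,1): OLD=1573/16 → NEW=0, ERR=1573/16
(0,2): OLD=31235/256 → NEW=0, ERR=31235/256
(0,3): OLD=566805/4096 → NEW=255, ERR=-477675/4096
(0,4): OLD=-1389/65536 → NEW=0, ERR=-1389/65536
(1,0): OLD=17503/256 → NEW=0, ERR=17503/256
(1,1): OLD=230809/2048 → NEW=0, ERR=230809/2048
(1,2): OLD=8107661/65536 → NEW=0, ERR=8107661/65536
(1,3): OLD=23934409/262144 → NEW=0, ERR=23934409/262144
(1,4): OLD=392794427/4194304 → NEW=0, ERR=392794427/4194304
(2,0): OLD=3293091/32768 → NEW=0, ERR=3293091/32768
(2,1): OLD=163216689/1048576 → NEW=255, ERR=-104170191/1048576
(2,2): OLD=1331441619/16777216 → NEW=0, ERR=1331441619/16777216
(2,3): OLD=33968743881/268435456 → NEW=0, ERR=33968743881/268435456
(2,4): OLD=542603081279/4294967296 → NEW=0, ERR=542603081279/4294967296
(3,0): OLD=1086799219/16777216 → NEW=0, ERR=1086799219/16777216
(3,1): OLD=15630520695/134217728 → NEW=0, ERR=15630520695/134217728
(3,2): OLD=572379973837/4294967296 → NEW=255, ERR=-522836686643/4294967296
(3,3): OLD=557784354885/8589934592 → NEW=0, ERR=557784354885/8589934592
(3,4): OLD=24298855401849/137438953472 → NEW=255, ERR=-10748077733511/137438953472
(4,0): OLD=229949967965/2147483648 → NEW=0, ERR=229949967965/2147483648
(4,1): OLD=10477207355613/68719476736 → NEW=255, ERR=-7046259212067/68719476736
(4,2): OLD=607645874835/1099511627776 → NEW=0, ERR=607645874835/1099511627776
(4,3): OLD=1165704101885661/17592186044416 → NEW=0, ERR=1165704101885661/17592186044416
(4,4): OLD=19593474901907083/281474976710656 → NEW=0, ERR=19593474901907083/281474976710656
(5,0): OLD=71728310254775/1099511627776 → NEW=0, ERR=71728310254775/1099511627776
(5,1): OLD=715072633752549/8796093022208 → NEW=0, ERR=715072633752549/8796093022208
(5,2): OLD=40181871137666573/281474976710656 → NEW=255, ERR=-31594247923550707/281474976710656
(5,3): OLD=39053139026050435/1125899906842624 → NEW=0, ERR=39053139026050435/1125899906842624
(5,4): OLD=1226235293497190577/18014398509481984 → NEW=0, ERR=1226235293497190577/18014398509481984
Row 0: ...#.
Row 1: .....
Row 2: .#...
Row 3: ..#.#
Row 4: .#...
Row 5: ..#..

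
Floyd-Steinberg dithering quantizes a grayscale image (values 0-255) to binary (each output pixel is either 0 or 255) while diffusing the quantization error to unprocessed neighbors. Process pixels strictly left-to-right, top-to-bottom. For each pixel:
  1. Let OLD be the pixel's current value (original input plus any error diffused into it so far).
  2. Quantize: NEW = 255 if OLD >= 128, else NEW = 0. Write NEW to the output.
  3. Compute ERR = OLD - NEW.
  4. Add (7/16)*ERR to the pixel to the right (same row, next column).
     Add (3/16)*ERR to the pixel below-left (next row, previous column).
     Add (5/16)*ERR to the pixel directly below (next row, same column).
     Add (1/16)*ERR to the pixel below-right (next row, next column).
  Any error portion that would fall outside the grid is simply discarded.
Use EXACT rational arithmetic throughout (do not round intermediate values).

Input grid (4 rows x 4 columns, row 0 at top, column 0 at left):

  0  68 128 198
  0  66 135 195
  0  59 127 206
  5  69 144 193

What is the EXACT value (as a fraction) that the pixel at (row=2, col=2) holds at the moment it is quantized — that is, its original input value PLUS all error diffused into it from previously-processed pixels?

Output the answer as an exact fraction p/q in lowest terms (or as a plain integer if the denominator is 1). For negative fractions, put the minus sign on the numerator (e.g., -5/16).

Answer: 13878859/65536

Derivation:
(0,0): OLD=0 → NEW=0, ERR=0
(0,1): OLD=68 → NEW=0, ERR=68
(0,2): OLD=631/4 → NEW=255, ERR=-389/4
(0,3): OLD=9949/64 → NEW=255, ERR=-6371/64
(1,0): OLD=51/4 → NEW=0, ERR=51/4
(1,1): OLD=2387/32 → NEW=0, ERR=2387/32
(1,2): OLD=125777/1024 → NEW=0, ERR=125777/1024
(1,3): OLD=3466055/16384 → NEW=255, ERR=-711865/16384
(2,0): OLD=9201/512 → NEW=0, ERR=9201/512
(2,1): OLD=1867777/16384 → NEW=0, ERR=1867777/16384
(2,2): OLD=13878859/65536 → NEW=255, ERR=-2832821/65536
Target (2,2): original=127, with diffused error = 13878859/65536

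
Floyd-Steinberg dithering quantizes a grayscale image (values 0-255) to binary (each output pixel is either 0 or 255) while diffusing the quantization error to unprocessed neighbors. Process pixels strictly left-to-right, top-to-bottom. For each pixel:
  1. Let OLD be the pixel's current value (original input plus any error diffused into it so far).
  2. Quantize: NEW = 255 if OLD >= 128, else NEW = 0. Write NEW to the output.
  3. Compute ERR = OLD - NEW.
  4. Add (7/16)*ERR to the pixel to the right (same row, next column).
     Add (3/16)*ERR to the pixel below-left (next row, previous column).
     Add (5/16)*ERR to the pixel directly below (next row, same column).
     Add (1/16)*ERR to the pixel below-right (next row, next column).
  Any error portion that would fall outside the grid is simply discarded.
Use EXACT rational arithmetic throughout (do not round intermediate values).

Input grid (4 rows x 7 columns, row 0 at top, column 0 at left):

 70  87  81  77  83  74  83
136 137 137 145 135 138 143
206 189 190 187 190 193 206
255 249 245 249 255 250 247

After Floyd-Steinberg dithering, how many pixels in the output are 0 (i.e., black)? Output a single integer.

(0,0): OLD=70 → NEW=0, ERR=70
(0,1): OLD=941/8 → NEW=0, ERR=941/8
(0,2): OLD=16955/128 → NEW=255, ERR=-15685/128
(0,3): OLD=47901/2048 → NEW=0, ERR=47901/2048
(0,4): OLD=3055051/32768 → NEW=0, ERR=3055051/32768
(0,5): OLD=60182669/524288 → NEW=0, ERR=60182669/524288
(0,6): OLD=1117533147/8388608 → NEW=255, ERR=-1021561893/8388608
(1,0): OLD=23031/128 → NEW=255, ERR=-9609/128
(1,1): OLD=125249/1024 → NEW=0, ERR=125249/1024
(1,2): OLD=5372501/32768 → NEW=255, ERR=-2983339/32768
(1,3): OLD=16030065/131072 → NEW=0, ERR=16030065/131072
(1,4): OLD=2018518643/8388608 → NEW=255, ERR=-120576397/8388608
(1,5): OLD=10105016291/67108864 → NEW=255, ERR=-7007744029/67108864
(1,6): OLD=71331778541/1073741824 → NEW=0, ERR=71331778541/1073741824
(2,0): OLD=3366491/16384 → NEW=255, ERR=-811429/16384
(2,1): OLD=96360345/524288 → NEW=255, ERR=-37333095/524288
(2,2): OLD=1350325003/8388608 → NEW=255, ERR=-788770037/8388608
(2,3): OLD=11790740851/67108864 → NEW=255, ERR=-5322019469/67108864
(2,4): OLD=74558957795/536870912 → NEW=255, ERR=-62343124765/536870912
(2,5): OLD=2080853040289/17179869184 → NEW=0, ERR=2080853040289/17179869184
(2,6): OLD=75103379924343/274877906944 → NEW=255, ERR=5009513653623/274877906944
(3,0): OLD=1897267115/8388608 → NEW=255, ERR=-241827925/8388608
(3,1): OLD=12979504719/67108864 → NEW=255, ERR=-4133255601/67108864
(3,2): OLD=90919230813/536870912 → NEW=255, ERR=-45982851747/536870912
(3,3): OLD=341655578939/2147483648 → NEW=255, ERR=-205952751301/2147483648
(3,4): OLD=53465734372267/274877906944 → NEW=255, ERR=-16628131898453/274877906944
(3,5): OLD=566345904395569/2199023255552 → NEW=255, ERR=5594974229809/2199023255552
(3,6): OLD=9196434460852079/35184372088832 → NEW=255, ERR=224419578199919/35184372088832
Output grid:
  Row 0: ..#...#  (5 black, running=5)
  Row 1: #.#.##.  (3 black, running=8)
  Row 2: #####.#  (1 black, running=9)
  Row 3: #######  (0 black, running=9)

Answer: 9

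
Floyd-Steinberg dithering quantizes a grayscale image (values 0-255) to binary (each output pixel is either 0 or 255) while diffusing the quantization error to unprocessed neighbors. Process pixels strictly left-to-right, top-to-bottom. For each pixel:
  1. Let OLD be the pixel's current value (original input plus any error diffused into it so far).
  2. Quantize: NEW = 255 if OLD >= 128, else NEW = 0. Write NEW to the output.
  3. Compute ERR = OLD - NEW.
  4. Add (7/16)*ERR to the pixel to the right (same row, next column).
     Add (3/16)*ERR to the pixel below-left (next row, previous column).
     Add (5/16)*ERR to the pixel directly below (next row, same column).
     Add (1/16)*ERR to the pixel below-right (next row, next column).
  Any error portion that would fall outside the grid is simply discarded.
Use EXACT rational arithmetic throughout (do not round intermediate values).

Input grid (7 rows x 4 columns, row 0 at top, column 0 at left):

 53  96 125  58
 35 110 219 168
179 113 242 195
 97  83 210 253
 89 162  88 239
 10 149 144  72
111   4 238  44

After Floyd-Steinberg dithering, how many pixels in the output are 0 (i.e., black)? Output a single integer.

(0,0): OLD=53 → NEW=0, ERR=53
(0,1): OLD=1907/16 → NEW=0, ERR=1907/16
(0,2): OLD=45349/256 → NEW=255, ERR=-19931/256
(0,3): OLD=98051/4096 → NEW=0, ERR=98051/4096
(1,0): OLD=18921/256 → NEW=0, ERR=18921/256
(1,1): OLD=344671/2048 → NEW=255, ERR=-177569/2048
(1,2): OLD=11054283/65536 → NEW=255, ERR=-5657397/65536
(1,3): OLD=139300733/1048576 → NEW=255, ERR=-128086147/1048576
(2,0): OLD=6089605/32768 → NEW=255, ERR=-2266235/32768
(2,1): OLD=46222343/1048576 → NEW=0, ERR=46222343/1048576
(2,2): OLD=431984643/2097152 → NEW=255, ERR=-102789117/2097152
(2,3): OLD=4361692247/33554432 → NEW=255, ERR=-4194687913/33554432
(3,0): OLD=1403459381/16777216 → NEW=0, ERR=1403459381/16777216
(3,1): OLD=32174894827/268435456 → NEW=0, ERR=32174894827/268435456
(3,2): OLD=972542770965/4294967296 → NEW=255, ERR=-122673889515/4294967296
(3,3): OLD=13632198011667/68719476736 → NEW=255, ERR=-3891268556013/68719476736
(4,0): OLD=591053524305/4294967296 → NEW=255, ERR=-504163136175/4294967296
(4,1): OLD=5084334398579/34359738368 → NEW=255, ERR=-3677398885261/34359738368
(4,2): OLD=32022495097107/1099511627776 → NEW=0, ERR=32022495097107/1099511627776
(4,3): OLD=4085983930098293/17592186044416 → NEW=255, ERR=-400023511227787/17592186044416
(5,0): OLD=-25701163963903/549755813888 → NEW=0, ERR=-25701163963903/549755813888
(5,1): OLD=1640037325912103/17592186044416 → NEW=0, ERR=1640037325912103/17592186044416
(5,2): OLD=1609111211642211/8796093022208 → NEW=255, ERR=-633892509020829/8796093022208
(5,3): OLD=9903945562290403/281474976710656 → NEW=0, ERR=9903945562290403/281474976710656
(6,0): OLD=32051648158394645/281474976710656 → NEW=0, ERR=32051648158394645/281474976710656
(6,1): OLD=299566244875694819/4503599627370496 → NEW=0, ERR=299566244875694819/4503599627370496
(6,2): OLD=18519145214486827973/72057594037927936 → NEW=255, ERR=144458734815204293/72057594037927936
(6,3): OLD=59223960232240781667/1152921504606846976 → NEW=0, ERR=59223960232240781667/1152921504606846976
Output grid:
  Row 0: ..#.  (3 black, running=3)
  Row 1: .###  (1 black, running=4)
  Row 2: #.##  (1 black, running=5)
  Row 3: ..##  (2 black, running=7)
  Row 4: ##.#  (1 black, running=8)
  Row 5: ..#.  (3 black, running=11)
  Row 6: ..#.  (3 black, running=14)

Answer: 14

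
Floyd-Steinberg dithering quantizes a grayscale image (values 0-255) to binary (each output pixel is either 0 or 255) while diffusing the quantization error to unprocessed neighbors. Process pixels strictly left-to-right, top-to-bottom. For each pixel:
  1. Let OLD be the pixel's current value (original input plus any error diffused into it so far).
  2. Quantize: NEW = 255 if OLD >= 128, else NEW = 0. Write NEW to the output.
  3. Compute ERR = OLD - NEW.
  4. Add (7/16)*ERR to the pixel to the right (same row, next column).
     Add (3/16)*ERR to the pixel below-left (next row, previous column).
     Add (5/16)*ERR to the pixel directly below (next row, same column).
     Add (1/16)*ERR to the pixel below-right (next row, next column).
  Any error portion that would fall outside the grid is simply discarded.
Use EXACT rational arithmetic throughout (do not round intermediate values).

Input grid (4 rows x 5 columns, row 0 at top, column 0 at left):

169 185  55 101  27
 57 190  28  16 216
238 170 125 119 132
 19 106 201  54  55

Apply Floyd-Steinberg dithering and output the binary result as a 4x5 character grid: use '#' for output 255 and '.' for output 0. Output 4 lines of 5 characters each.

Answer: ##...
.#..#
#.#.#
.##..

Derivation:
(0,0): OLD=169 → NEW=255, ERR=-86
(0,1): OLD=1179/8 → NEW=255, ERR=-861/8
(0,2): OLD=1013/128 → NEW=0, ERR=1013/128
(0,3): OLD=213939/2048 → NEW=0, ERR=213939/2048
(0,4): OLD=2382309/32768 → NEW=0, ERR=2382309/32768
(1,0): OLD=1273/128 → NEW=0, ERR=1273/128
(1,1): OLD=160591/1024 → NEW=255, ERR=-100529/1024
(1,2): OLD=12539/32768 → NEW=0, ERR=12539/32768
(1,3): OLD=8249439/131072 → NEW=0, ERR=8249439/131072
(1,4): OLD=572069181/2097152 → NEW=255, ERR=37295421/2097152
(2,0): OLD=3648725/16384 → NEW=255, ERR=-529195/16384
(2,1): OLD=65999095/524288 → NEW=0, ERR=65999095/524288
(2,2): OLD=1559095205/8388608 → NEW=255, ERR=-579999835/8388608
(2,3): OLD=15002486303/134217728 → NEW=0, ERR=15002486303/134217728
(2,4): OLD=408867205913/2147483648 → NEW=255, ERR=-138741124327/2147483648
(3,0): OLD=272709637/8388608 → NEW=0, ERR=272709637/8388608
(3,1): OLD=9702513441/67108864 → NEW=255, ERR=-7410246879/67108864
(3,2): OLD=343403997371/2147483648 → NEW=255, ERR=-204204332869/2147483648
(3,3): OLD=132686389411/4294967296 → NEW=0, ERR=132686389411/4294967296
(3,4): OLD=3801044264783/68719476736 → NEW=0, ERR=3801044264783/68719476736
Row 0: ##...
Row 1: .#..#
Row 2: #.#.#
Row 3: .##..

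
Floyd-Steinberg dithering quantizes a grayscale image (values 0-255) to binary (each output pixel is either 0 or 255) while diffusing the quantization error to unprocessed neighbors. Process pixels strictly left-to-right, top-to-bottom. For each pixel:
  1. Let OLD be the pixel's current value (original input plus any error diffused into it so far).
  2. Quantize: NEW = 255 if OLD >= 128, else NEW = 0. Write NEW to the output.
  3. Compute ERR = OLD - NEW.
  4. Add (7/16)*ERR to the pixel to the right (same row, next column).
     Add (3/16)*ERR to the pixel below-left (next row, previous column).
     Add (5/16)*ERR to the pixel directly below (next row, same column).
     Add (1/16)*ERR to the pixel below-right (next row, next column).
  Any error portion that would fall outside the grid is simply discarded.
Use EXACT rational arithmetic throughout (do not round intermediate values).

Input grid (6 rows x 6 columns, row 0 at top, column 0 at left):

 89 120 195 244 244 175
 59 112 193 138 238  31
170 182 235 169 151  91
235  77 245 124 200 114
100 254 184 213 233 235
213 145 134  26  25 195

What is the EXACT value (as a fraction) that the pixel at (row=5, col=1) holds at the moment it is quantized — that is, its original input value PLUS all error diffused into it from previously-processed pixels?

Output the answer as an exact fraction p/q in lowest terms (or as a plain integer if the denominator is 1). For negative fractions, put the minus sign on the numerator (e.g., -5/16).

(0,0): OLD=89 → NEW=0, ERR=89
(0,1): OLD=2543/16 → NEW=255, ERR=-1537/16
(0,2): OLD=39161/256 → NEW=255, ERR=-26119/256
(0,3): OLD=816591/4096 → NEW=255, ERR=-227889/4096
(0,4): OLD=14395561/65536 → NEW=255, ERR=-2316119/65536
(0,5): OLD=167287967/1048576 → NEW=255, ERR=-100098913/1048576
(1,0): OLD=17613/256 → NEW=0, ERR=17613/256
(1,1): OLD=201755/2048 → NEW=0, ERR=201755/2048
(1,2): OLD=12306359/65536 → NEW=255, ERR=-4405321/65536
(1,3): OLD=20500075/262144 → NEW=0, ERR=20500075/262144
(1,4): OLD=4023053665/16777216 → NEW=255, ERR=-255136415/16777216
(1,5): OLD=-2065295273/268435456 → NEW=0, ERR=-2065295273/268435456
(2,0): OLD=6880345/32768 → NEW=255, ERR=-1475495/32768
(2,1): OLD=193757667/1048576 → NEW=255, ERR=-73629213/1048576
(2,2): OLD=3424115049/16777216 → NEW=255, ERR=-854075031/16777216
(2,3): OLD=22026959713/134217728 → NEW=255, ERR=-12198560927/134217728
(2,4): OLD=472145486499/4294967296 → NEW=0, ERR=472145486499/4294967296
(2,5): OLD=9327952244389/68719476736 → NEW=255, ERR=-8195514323291/68719476736
(3,0): OLD=3485678921/16777216 → NEW=255, ERR=-792511159/16777216
(3,1): OLD=2956968213/134217728 → NEW=0, ERR=2956968213/134217728
(3,2): OLD=233324523983/1073741824 → NEW=255, ERR=-40479641137/1073741824
(3,3): OLD=6633808666669/68719476736 → NEW=0, ERR=6633808666669/68719476736
(3,4): OLD=136639209488653/549755813888 → NEW=255, ERR=-3548523052787/549755813888
(3,5): OLD=710528992502435/8796093022208 → NEW=0, ERR=710528992502435/8796093022208
(4,0): OLD=191918823079/2147483648 → NEW=0, ERR=191918823079/2147483648
(4,1): OLD=9963043488891/34359738368 → NEW=255, ERR=1201310205051/34359738368
(4,2): OLD=227590390942721/1099511627776 → NEW=255, ERR=-52785074140159/1099511627776
(4,3): OLD=3845602510972005/17592186044416 → NEW=255, ERR=-640404930354075/17592186044416
(4,4): OLD=66494500346340277/281474976710656 → NEW=255, ERR=-5281618714877003/281474976710656
(4,5): OLD=1133242376425290195/4503599627370496 → NEW=255, ERR=-15175528554186285/4503599627370496
(5,0): OLD=136055424819617/549755813888 → NEW=255, ERR=-4132307721823/549755813888
(5,1): OLD=2625131516138929/17592186044416 → NEW=255, ERR=-1860875925187151/17592186044416
Target (5,1): original=145, with diffused error = 2625131516138929/17592186044416

Answer: 2625131516138929/17592186044416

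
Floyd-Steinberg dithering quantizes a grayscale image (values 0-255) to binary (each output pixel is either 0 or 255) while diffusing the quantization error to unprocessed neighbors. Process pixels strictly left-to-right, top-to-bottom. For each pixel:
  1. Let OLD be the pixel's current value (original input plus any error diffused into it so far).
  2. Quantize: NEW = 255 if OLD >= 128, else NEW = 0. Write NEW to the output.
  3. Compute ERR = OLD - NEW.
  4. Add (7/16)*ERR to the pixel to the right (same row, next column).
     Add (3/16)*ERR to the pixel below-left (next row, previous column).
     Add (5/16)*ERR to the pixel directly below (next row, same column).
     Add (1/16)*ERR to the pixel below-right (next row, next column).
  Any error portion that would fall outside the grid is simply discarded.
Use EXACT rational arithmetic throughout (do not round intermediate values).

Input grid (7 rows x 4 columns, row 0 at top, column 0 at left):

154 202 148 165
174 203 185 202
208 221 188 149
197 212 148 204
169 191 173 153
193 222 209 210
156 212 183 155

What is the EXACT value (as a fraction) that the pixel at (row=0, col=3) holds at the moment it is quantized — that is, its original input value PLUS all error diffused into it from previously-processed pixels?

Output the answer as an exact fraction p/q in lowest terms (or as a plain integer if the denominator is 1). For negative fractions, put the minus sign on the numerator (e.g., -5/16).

Answer: 864861/4096

Derivation:
(0,0): OLD=154 → NEW=255, ERR=-101
(0,1): OLD=2525/16 → NEW=255, ERR=-1555/16
(0,2): OLD=27003/256 → NEW=0, ERR=27003/256
(0,3): OLD=864861/4096 → NEW=255, ERR=-179619/4096
Target (0,3): original=165, with diffused error = 864861/4096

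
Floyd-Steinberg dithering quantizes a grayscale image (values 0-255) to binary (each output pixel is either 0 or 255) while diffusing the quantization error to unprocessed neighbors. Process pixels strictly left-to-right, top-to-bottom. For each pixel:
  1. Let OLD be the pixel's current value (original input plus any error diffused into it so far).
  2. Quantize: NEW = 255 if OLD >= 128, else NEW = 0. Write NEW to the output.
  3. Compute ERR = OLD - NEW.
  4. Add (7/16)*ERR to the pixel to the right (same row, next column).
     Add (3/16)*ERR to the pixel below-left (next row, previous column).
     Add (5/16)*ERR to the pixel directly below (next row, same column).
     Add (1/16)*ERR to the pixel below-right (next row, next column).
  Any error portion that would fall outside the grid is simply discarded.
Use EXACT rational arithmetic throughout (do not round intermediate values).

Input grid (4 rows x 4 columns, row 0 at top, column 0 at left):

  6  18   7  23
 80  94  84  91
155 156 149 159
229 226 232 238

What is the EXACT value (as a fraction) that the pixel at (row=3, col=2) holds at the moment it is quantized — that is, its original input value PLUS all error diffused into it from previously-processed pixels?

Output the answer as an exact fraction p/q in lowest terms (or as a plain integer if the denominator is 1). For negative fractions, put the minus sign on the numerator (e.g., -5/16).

Answer: 431490881171/2147483648

Derivation:
(0,0): OLD=6 → NEW=0, ERR=6
(0,1): OLD=165/8 → NEW=0, ERR=165/8
(0,2): OLD=2051/128 → NEW=0, ERR=2051/128
(0,3): OLD=61461/2048 → NEW=0, ERR=61461/2048
(1,0): OLD=10975/128 → NEW=0, ERR=10975/128
(1,1): OLD=144729/1024 → NEW=255, ERR=-116391/1024
(1,2): OLD=1513741/32768 → NEW=0, ERR=1513741/32768
(1,3): OLD=63748331/524288 → NEW=0, ERR=63748331/524288
(2,0): OLD=2629347/16384 → NEW=255, ERR=-1548573/16384
(2,1): OLD=48837169/524288 → NEW=0, ERR=48837169/524288
(2,2): OLD=230564357/1048576 → NEW=255, ERR=-36822523/1048576
(2,3): OLD=3095742705/16777216 → NEW=255, ERR=-1182447375/16777216
(3,0): OLD=1819731059/8388608 → NEW=255, ERR=-319363981/8388608
(3,1): OLD=30328022253/134217728 → NEW=255, ERR=-3897498387/134217728
(3,2): OLD=431490881171/2147483648 → NEW=255, ERR=-116117449069/2147483648
Target (3,2): original=232, with diffused error = 431490881171/2147483648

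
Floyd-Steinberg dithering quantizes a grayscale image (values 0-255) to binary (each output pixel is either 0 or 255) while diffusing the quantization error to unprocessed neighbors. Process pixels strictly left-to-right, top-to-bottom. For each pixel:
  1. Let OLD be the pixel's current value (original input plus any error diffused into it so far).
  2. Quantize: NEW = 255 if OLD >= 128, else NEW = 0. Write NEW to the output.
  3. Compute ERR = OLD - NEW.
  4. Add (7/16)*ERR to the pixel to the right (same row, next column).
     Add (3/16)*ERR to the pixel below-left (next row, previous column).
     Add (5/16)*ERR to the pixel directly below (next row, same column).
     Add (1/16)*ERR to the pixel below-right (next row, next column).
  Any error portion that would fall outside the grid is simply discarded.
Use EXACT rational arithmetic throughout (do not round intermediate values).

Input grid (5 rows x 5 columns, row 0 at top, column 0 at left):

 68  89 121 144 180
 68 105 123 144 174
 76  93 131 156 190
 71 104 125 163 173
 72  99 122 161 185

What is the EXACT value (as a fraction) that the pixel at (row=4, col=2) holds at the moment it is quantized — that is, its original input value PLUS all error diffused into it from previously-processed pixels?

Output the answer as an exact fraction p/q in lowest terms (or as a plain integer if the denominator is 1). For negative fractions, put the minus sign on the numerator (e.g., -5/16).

(0,0): OLD=68 → NEW=0, ERR=68
(0,1): OLD=475/4 → NEW=0, ERR=475/4
(0,2): OLD=11069/64 → NEW=255, ERR=-5251/64
(0,3): OLD=110699/1024 → NEW=0, ERR=110699/1024
(0,4): OLD=3724013/16384 → NEW=255, ERR=-453907/16384
(1,0): OLD=7137/64 → NEW=0, ERR=7137/64
(1,1): OLD=92039/512 → NEW=255, ERR=-38521/512
(1,2): OLD=1509555/16384 → NEW=0, ERR=1509555/16384
(1,3): OLD=13616391/65536 → NEW=255, ERR=-3095289/65536
(1,4): OLD=158791797/1048576 → NEW=255, ERR=-108595083/1048576
(2,0): OLD=792509/8192 → NEW=0, ERR=792509/8192
(2,1): OLD=35666895/262144 → NEW=255, ERR=-31179825/262144
(2,2): OLD=395093229/4194304 → NEW=0, ERR=395093229/4194304
(2,3): OLD=11327447991/67108864 → NEW=255, ERR=-5785312329/67108864
(2,4): OLD=125593757761/1073741824 → NEW=0, ERR=125593757761/1073741824
(3,0): OLD=331057549/4194304 → NEW=0, ERR=331057549/4194304
(3,1): OLD=4196691497/33554432 → NEW=0, ERR=4196691497/33554432
(3,2): OLD=199240895091/1073741824 → NEW=255, ERR=-74563270029/1073741824
(3,3): OLD=286684492547/2147483648 → NEW=255, ERR=-260923837693/2147483648
(3,4): OLD=5188575456895/34359738368 → NEW=255, ERR=-3573157826945/34359738368
(4,0): OLD=64487082115/536870912 → NEW=0, ERR=64487082115/536870912
(4,1): OLD=3136157760803/17179869184 → NEW=255, ERR=-1244708881117/17179869184
(4,2): OLD=14743614818861/274877906944 → NEW=0, ERR=14743614818861/274877906944
Target (4,2): original=122, with diffused error = 14743614818861/274877906944

Answer: 14743614818861/274877906944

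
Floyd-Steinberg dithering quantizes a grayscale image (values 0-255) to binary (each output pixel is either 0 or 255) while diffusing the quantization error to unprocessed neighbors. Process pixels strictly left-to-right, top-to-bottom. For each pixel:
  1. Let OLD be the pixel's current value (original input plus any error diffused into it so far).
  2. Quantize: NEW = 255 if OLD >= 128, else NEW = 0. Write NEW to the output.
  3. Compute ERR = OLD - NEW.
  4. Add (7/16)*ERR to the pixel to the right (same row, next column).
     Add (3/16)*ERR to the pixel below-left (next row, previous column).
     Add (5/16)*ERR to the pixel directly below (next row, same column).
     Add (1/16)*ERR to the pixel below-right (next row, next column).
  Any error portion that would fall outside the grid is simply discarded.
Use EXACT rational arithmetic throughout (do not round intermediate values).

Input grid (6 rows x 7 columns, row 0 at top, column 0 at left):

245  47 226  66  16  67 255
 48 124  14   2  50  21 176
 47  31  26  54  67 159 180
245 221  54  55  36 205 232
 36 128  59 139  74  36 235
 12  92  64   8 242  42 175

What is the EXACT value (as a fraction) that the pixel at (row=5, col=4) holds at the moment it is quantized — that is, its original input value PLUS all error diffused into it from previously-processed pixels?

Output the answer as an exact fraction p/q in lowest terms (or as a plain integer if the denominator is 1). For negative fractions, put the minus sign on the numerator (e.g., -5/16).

(0,0): OLD=245 → NEW=255, ERR=-10
(0,1): OLD=341/8 → NEW=0, ERR=341/8
(0,2): OLD=31315/128 → NEW=255, ERR=-1325/128
(0,3): OLD=125893/2048 → NEW=0, ERR=125893/2048
(0,4): OLD=1405539/32768 → NEW=0, ERR=1405539/32768
(0,5): OLD=44966069/524288 → NEW=0, ERR=44966069/524288
(0,6): OLD=2453857523/8388608 → NEW=255, ERR=314762483/8388608
(1,0): OLD=6767/128 → NEW=0, ERR=6767/128
(1,1): OLD=161673/1024 → NEW=255, ERR=-99447/1024
(1,2): OLD=-574531/32768 → NEW=0, ERR=-574531/32768
(1,3): OLD=2743929/131072 → NEW=0, ERR=2743929/131072
(1,4): OLD=775830347/8388608 → NEW=0, ERR=775830347/8388608
(1,5): OLD=6575387835/67108864 → NEW=0, ERR=6575387835/67108864
(1,6): OLD=253352432021/1073741824 → NEW=255, ERR=-20451733099/1073741824
(2,0): OLD=742387/16384 → NEW=0, ERR=742387/16384
(2,1): OLD=10743585/524288 → NEW=0, ERR=10743585/524288
(2,2): OLD=229356707/8388608 → NEW=0, ERR=229356707/8388608
(2,3): OLD=5955861323/67108864 → NEW=0, ERR=5955861323/67108864
(2,4): OLD=82898000251/536870912 → NEW=255, ERR=-54004082309/536870912
(2,5): OLD=2539524159849/17179869184 → NEW=255, ERR=-1841342482071/17179869184
(2,6): OLD=36635786513263/274877906944 → NEW=255, ERR=-33458079757457/274877906944
(3,0): OLD=2206221635/8388608 → NEW=255, ERR=67126595/8388608
(3,1): OLD=16029831559/67108864 → NEW=255, ERR=-1082928761/67108864
(3,2): OLD=39409294149/536870912 → NEW=0, ERR=39409294149/536870912
(3,3): OLD=209803124211/2147483648 → NEW=0, ERR=209803124211/2147483648
(3,4): OLD=9004599488835/274877906944 → NEW=0, ERR=9004599488835/274877906944
(3,5): OLD=344650001608953/2199023255552 → NEW=255, ERR=-216100928556807/2199023255552
(3,6): OLD=5076052796708007/35184372088832 → NEW=255, ERR=-3895962085944153/35184372088832
(4,0): OLD=38090983181/1073741824 → NEW=0, ERR=38090983181/1073741824
(4,1): OLD=2624073805993/17179869184 → NEW=255, ERR=-1756792835927/17179869184
(4,2): OLD=14983778940295/274877906944 → NEW=0, ERR=14983778940295/274877906944
(4,3): OLD=448840137095677/2199023255552 → NEW=255, ERR=-111910793070083/2199023255552
(4,4): OLD=873493788079015/17592186044416 → NEW=0, ERR=873493788079015/17592186044416
(4,5): OLD=4671739548467303/562949953421312 → NEW=0, ERR=4671739548467303/562949953421312
(4,6): OLD=1782395197117329409/9007199254740992 → NEW=255, ERR=-514440612841623551/9007199254740992
(5,0): OLD=1075435030027/274877906944 → NEW=0, ERR=1075435030027/274877906944
(5,1): OLD=163153762936409/2199023255552 → NEW=0, ERR=163153762936409/2199023255552
(5,2): OLD=1716312724821503/17592186044416 → NEW=0, ERR=1716312724821503/17592186044416
(5,3): OLD=6684500190524187/140737488355328 → NEW=0, ERR=6684500190524187/140737488355328
(5,4): OLD=2492033286694100361/9007199254740992 → NEW=255, ERR=195197476735147401/9007199254740992
Target (5,4): original=242, with diffused error = 2492033286694100361/9007199254740992

Answer: 2492033286694100361/9007199254740992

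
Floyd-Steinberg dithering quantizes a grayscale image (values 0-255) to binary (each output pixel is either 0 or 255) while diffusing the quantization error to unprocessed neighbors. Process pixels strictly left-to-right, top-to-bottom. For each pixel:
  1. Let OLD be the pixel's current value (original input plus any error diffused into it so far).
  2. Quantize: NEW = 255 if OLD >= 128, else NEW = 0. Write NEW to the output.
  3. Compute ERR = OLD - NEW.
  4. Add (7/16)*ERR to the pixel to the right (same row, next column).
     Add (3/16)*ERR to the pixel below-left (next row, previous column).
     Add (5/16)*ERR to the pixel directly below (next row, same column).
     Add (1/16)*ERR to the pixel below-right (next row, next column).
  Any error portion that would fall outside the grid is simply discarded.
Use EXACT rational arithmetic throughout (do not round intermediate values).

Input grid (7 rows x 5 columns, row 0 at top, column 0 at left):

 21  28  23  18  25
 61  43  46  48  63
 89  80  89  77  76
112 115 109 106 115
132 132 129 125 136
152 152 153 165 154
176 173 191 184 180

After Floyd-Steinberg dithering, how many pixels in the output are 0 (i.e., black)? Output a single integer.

(0,0): OLD=21 → NEW=0, ERR=21
(0,1): OLD=595/16 → NEW=0, ERR=595/16
(0,2): OLD=10053/256 → NEW=0, ERR=10053/256
(0,3): OLD=144099/4096 → NEW=0, ERR=144099/4096
(0,4): OLD=2647093/65536 → NEW=0, ERR=2647093/65536
(1,0): OLD=19081/256 → NEW=0, ERR=19081/256
(1,1): OLD=196415/2048 → NEW=0, ERR=196415/2048
(1,2): OLD=7153323/65536 → NEW=0, ERR=7153323/65536
(1,3): OLD=30611919/262144 → NEW=0, ERR=30611919/262144
(1,4): OLD=540688781/4194304 → NEW=255, ERR=-528858739/4194304
(2,0): OLD=4268837/32768 → NEW=255, ERR=-4087003/32768
(2,1): OLD=84439143/1048576 → NEW=0, ERR=84439143/1048576
(2,2): OLD=3124419573/16777216 → NEW=255, ERR=-1153770507/16777216
(2,3): OLD=17873896463/268435456 → NEW=0, ERR=17873896463/268435456
(2,4): OLD=313646598313/4294967296 → NEW=0, ERR=313646598313/4294967296
(3,0): OLD=1478445141/16777216 → NEW=0, ERR=1478445141/16777216
(3,1): OLD=21210233905/134217728 → NEW=255, ERR=-13015286735/134217728
(3,2): OLD=268873890411/4294967296 → NEW=0, ERR=268873890411/4294967296
(3,3): OLD=1405233503635/8589934592 → NEW=255, ERR=-785199817325/8589934592
(3,4): OLD=14017511597951/137438953472 → NEW=0, ERR=14017511597951/137438953472
(4,0): OLD=303559786971/2147483648 → NEW=255, ERR=-244048543269/2147483648
(4,1): OLD=4756949073115/68719476736 → NEW=0, ERR=4756949073115/68719476736
(4,2): OLD=171136932303669/1099511627776 → NEW=255, ERR=-109238532779211/1099511627776
(4,3): OLD=1337077637305563/17592186044416 → NEW=0, ERR=1337077637305563/17592186044416
(4,4): OLD=55003258490595197/281474976710656 → NEW=255, ERR=-16772860570622083/281474976710656
(5,0): OLD=142348847718257/1099511627776 → NEW=255, ERR=-138026617364623/1099511627776
(5,1): OLD=817856715278355/8796093022208 → NEW=0, ERR=817856715278355/8796093022208
(5,2): OLD=51005594702924587/281474976710656 → NEW=255, ERR=-20770524358292693/281474976710656
(5,3): OLD=156595708222295941/1125899906842624 → NEW=255, ERR=-130508768022573179/1125899906842624
(5,4): OLD=1610771751677327655/18014398509481984 → NEW=0, ERR=1610771751677327655/18014398509481984
(6,0): OLD=21702303401787873/140737488355328 → NEW=255, ERR=-14185756128820767/140737488355328
(6,1): OLD=613732837055920303/4503599627370496 → NEW=255, ERR=-534685067923556177/4503599627370496
(6,2): OLD=7211200459067566709/72057594037927936 → NEW=0, ERR=7211200459067566709/72057594037927936
(6,3): OLD=234865161078314395719/1152921504606846976 → NEW=255, ERR=-59129822596431583161/1152921504606846976
(6,4): OLD=3288311157174328123057/18446744073709551616 → NEW=255, ERR=-1415608581621607539023/18446744073709551616
Output grid:
  Row 0: .....  (5 black, running=5)
  Row 1: ....#  (4 black, running=9)
  Row 2: #.#..  (3 black, running=12)
  Row 3: .#.#.  (3 black, running=15)
  Row 4: #.#.#  (2 black, running=17)
  Row 5: #.##.  (2 black, running=19)
  Row 6: ##.##  (1 black, running=20)

Answer: 20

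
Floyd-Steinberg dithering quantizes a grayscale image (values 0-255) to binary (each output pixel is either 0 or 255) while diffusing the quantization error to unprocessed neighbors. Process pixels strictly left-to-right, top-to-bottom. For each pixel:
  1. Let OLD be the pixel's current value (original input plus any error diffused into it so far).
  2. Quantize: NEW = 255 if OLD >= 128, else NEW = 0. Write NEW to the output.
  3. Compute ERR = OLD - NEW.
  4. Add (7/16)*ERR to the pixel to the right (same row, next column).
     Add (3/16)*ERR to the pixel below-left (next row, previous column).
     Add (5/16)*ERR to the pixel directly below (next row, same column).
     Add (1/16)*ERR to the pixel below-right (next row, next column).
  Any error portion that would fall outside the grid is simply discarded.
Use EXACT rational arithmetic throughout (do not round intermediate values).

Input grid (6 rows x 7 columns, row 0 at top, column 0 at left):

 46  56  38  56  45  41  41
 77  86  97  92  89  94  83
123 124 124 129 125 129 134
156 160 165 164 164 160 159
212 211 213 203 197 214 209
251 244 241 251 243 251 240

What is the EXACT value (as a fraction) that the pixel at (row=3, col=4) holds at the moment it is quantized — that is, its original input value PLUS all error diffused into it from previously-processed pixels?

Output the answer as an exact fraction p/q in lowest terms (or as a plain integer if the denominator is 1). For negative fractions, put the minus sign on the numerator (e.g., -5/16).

Answer: 33327039497559/274877906944

Derivation:
(0,0): OLD=46 → NEW=0, ERR=46
(0,1): OLD=609/8 → NEW=0, ERR=609/8
(0,2): OLD=9127/128 → NEW=0, ERR=9127/128
(0,3): OLD=178577/2048 → NEW=0, ERR=178577/2048
(0,4): OLD=2724599/32768 → NEW=0, ERR=2724599/32768
(0,5): OLD=40568001/524288 → NEW=0, ERR=40568001/524288
(0,6): OLD=627908935/8388608 → NEW=0, ERR=627908935/8388608
(1,0): OLD=13523/128 → NEW=0, ERR=13523/128
(1,1): OLD=176389/1024 → NEW=255, ERR=-84731/1024
(1,2): OLD=3414057/32768 → NEW=0, ERR=3414057/32768
(1,3): OLD=24232341/131072 → NEW=255, ERR=-9191019/131072
(1,4): OLD=874625215/8388608 → NEW=0, ERR=874625215/8388608
(1,5): OLD=12282753583/67108864 → NEW=255, ERR=-4830006737/67108864
(1,6): OLD=85619585761/1073741824 → NEW=0, ERR=85619585761/1073741824
(2,0): OLD=2301959/16384 → NEW=255, ERR=-1875961/16384
(2,1): OLD=38895357/524288 → NEW=0, ERR=38895357/524288
(2,2): OLD=1431904951/8388608 → NEW=255, ERR=-707190089/8388608
(2,3): OLD=6460252223/67108864 → NEW=0, ERR=6460252223/67108864
(2,4): OLD=97614340111/536870912 → NEW=255, ERR=-39287742449/536870912
(2,5): OLD=1648584976293/17179869184 → NEW=0, ERR=1648584976293/17179869184
(2,6): OLD=53986819500755/274877906944 → NEW=255, ERR=-16107046769965/274877906944
(3,0): OLD=1125155159/8388608 → NEW=255, ERR=-1013939881/8388608
(3,1): OLD=7203411787/67108864 → NEW=0, ERR=7203411787/67108864
(3,2): OLD=111831521137/536870912 → NEW=255, ERR=-25070561423/536870912
(3,3): OLD=332135509751/2147483648 → NEW=255, ERR=-215472820489/2147483648
(3,4): OLD=33327039497559/274877906944 → NEW=0, ERR=33327039497559/274877906944
Target (3,4): original=164, with diffused error = 33327039497559/274877906944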